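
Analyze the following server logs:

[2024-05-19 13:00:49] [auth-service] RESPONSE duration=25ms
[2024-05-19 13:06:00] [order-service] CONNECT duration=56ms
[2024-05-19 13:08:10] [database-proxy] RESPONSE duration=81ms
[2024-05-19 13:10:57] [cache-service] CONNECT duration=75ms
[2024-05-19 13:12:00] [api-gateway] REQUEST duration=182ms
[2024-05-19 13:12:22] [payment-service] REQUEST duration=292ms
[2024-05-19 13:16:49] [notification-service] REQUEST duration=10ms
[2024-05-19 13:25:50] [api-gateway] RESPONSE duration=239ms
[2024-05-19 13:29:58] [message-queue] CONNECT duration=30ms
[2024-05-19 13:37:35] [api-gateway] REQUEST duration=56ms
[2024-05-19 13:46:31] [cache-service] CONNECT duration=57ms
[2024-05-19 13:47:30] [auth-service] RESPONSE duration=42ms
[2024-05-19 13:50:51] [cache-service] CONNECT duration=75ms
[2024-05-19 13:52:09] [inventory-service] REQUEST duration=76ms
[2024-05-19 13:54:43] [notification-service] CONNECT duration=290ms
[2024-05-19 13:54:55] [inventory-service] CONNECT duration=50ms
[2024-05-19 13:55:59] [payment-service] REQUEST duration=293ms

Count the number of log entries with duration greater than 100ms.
5

To count timeouts:

1. Threshold: 100ms
2. Extract duration from each log entry
3. Count entries where duration > 100
4. Timeout count: 5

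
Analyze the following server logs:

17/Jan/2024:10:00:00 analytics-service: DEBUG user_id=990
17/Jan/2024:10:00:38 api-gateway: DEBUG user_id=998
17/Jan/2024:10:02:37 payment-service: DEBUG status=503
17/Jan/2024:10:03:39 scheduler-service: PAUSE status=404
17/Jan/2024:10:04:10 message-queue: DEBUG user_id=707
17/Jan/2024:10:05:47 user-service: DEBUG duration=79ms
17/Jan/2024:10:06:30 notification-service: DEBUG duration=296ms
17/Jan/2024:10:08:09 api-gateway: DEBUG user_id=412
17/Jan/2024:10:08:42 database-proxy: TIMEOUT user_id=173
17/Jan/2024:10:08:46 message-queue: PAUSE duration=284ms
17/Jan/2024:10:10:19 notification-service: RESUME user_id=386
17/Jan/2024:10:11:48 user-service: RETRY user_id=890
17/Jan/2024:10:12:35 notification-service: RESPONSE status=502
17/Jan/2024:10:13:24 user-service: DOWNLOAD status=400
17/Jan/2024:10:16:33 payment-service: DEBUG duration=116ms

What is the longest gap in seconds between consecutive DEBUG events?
504

To find the longest gap:

1. Extract all DEBUG events in chronological order
2. Calculate time differences between consecutive events
3. Find the maximum difference
4. Longest gap: 504 seconds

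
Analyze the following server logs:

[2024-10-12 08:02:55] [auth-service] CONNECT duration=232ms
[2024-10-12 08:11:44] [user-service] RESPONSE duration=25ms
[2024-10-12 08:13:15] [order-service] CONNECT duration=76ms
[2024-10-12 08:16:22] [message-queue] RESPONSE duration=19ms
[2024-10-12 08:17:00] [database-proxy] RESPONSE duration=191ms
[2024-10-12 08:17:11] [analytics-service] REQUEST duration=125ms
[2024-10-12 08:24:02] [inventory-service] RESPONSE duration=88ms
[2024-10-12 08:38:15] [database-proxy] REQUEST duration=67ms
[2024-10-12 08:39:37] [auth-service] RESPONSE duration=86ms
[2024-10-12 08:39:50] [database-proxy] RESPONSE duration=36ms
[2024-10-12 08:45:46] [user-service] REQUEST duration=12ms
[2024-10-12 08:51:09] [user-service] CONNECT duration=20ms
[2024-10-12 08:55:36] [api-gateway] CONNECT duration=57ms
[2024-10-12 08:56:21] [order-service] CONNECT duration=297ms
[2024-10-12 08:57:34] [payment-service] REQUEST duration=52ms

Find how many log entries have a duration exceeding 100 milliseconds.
4

To count timeouts:

1. Threshold: 100ms
2. Extract duration from each log entry
3. Count entries where duration > 100
4. Timeout count: 4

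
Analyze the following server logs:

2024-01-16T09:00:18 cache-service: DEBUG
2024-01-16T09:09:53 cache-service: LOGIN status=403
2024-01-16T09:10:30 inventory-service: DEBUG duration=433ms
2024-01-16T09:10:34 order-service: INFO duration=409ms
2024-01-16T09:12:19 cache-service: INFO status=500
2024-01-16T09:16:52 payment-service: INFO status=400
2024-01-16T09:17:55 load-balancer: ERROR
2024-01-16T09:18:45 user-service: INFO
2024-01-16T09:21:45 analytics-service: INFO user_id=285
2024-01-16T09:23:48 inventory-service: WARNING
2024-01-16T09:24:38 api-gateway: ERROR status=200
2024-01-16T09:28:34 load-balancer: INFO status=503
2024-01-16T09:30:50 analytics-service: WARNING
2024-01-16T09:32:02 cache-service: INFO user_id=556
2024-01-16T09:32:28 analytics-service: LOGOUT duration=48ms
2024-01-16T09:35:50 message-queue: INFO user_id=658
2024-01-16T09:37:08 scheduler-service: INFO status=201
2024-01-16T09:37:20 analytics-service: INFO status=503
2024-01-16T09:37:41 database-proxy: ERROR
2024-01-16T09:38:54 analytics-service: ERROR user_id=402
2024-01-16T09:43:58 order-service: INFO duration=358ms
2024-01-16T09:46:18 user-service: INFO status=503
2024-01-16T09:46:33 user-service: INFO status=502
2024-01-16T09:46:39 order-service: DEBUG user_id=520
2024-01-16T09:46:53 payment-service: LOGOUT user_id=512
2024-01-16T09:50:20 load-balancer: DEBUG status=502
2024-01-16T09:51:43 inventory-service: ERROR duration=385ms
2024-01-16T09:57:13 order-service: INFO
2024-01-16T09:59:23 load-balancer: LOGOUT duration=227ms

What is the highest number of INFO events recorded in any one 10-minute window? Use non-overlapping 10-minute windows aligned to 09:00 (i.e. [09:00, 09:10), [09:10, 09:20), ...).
4

To find the burst window:

1. Divide the log period into non-overlapping 10-minute windows starting at 09:00
2. Count INFO events in each window
3. Find the window with maximum count
4. Maximum events in a window: 4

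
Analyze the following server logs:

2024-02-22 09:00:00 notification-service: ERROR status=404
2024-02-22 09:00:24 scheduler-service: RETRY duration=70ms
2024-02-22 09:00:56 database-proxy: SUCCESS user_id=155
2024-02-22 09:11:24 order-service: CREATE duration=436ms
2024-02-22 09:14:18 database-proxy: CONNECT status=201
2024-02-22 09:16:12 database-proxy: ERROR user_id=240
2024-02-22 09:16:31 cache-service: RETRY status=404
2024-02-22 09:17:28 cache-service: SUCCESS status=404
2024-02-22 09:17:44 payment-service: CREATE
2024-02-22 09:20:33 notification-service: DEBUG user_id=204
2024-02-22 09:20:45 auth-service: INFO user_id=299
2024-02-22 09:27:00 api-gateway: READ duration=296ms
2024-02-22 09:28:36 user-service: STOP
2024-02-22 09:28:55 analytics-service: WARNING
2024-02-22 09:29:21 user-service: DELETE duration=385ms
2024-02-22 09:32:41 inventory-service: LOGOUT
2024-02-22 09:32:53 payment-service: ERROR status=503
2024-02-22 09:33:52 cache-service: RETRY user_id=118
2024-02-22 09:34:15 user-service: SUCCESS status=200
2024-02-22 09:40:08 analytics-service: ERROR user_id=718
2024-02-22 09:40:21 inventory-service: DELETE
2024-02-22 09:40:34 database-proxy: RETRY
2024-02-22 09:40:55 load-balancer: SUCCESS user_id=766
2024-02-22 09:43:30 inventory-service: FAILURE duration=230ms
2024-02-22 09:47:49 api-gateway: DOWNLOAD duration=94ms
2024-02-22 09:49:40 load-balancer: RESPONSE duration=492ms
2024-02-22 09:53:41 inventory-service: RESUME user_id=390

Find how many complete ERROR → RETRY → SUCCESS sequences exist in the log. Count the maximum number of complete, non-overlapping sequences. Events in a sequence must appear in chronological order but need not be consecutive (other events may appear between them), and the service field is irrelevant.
4

To count sequences:

1. Look for pattern: ERROR → RETRY → SUCCESS
2. Greedily scan the log in chronological order, matching each sequence element in turn (ignoring service)
3. Each time the full pattern completes, increment the count and restart matching from the next event
4. Complete non-overlapping sequences found: 4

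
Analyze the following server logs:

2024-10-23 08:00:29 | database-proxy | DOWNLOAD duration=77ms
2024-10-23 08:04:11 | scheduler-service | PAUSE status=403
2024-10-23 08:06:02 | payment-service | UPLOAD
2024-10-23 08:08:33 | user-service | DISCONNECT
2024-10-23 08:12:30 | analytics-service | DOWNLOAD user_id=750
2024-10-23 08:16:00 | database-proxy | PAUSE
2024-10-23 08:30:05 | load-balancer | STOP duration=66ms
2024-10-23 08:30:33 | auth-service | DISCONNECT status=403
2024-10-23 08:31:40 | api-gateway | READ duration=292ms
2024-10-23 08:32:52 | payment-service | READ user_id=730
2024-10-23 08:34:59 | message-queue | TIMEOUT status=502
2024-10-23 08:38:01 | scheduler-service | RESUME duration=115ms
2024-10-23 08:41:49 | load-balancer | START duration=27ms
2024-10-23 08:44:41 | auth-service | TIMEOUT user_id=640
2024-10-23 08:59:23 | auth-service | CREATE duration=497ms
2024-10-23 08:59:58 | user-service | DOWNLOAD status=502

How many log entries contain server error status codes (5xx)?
2

To find matching entries:

1. Pattern to match: server error status codes (5xx)
2. Scan each log entry for the pattern
3. Count matches: 2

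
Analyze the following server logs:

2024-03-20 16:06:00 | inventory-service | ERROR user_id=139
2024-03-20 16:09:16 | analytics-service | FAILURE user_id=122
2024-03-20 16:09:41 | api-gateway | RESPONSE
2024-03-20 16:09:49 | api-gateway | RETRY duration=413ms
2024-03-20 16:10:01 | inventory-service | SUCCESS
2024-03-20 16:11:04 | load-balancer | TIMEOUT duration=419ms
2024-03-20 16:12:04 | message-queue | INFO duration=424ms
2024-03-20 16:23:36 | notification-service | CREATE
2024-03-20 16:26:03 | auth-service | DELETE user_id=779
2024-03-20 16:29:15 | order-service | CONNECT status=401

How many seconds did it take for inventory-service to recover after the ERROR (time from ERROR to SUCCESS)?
241

To calculate recovery time:

1. Find ERROR event for inventory-service: 2024-03-20 16:06:00
2. Find next SUCCESS event for inventory-service: 2024-03-20 16:10:01
3. Recovery time: 2024-03-20 16:10:01 - 2024-03-20 16:06:00 = 241 seconds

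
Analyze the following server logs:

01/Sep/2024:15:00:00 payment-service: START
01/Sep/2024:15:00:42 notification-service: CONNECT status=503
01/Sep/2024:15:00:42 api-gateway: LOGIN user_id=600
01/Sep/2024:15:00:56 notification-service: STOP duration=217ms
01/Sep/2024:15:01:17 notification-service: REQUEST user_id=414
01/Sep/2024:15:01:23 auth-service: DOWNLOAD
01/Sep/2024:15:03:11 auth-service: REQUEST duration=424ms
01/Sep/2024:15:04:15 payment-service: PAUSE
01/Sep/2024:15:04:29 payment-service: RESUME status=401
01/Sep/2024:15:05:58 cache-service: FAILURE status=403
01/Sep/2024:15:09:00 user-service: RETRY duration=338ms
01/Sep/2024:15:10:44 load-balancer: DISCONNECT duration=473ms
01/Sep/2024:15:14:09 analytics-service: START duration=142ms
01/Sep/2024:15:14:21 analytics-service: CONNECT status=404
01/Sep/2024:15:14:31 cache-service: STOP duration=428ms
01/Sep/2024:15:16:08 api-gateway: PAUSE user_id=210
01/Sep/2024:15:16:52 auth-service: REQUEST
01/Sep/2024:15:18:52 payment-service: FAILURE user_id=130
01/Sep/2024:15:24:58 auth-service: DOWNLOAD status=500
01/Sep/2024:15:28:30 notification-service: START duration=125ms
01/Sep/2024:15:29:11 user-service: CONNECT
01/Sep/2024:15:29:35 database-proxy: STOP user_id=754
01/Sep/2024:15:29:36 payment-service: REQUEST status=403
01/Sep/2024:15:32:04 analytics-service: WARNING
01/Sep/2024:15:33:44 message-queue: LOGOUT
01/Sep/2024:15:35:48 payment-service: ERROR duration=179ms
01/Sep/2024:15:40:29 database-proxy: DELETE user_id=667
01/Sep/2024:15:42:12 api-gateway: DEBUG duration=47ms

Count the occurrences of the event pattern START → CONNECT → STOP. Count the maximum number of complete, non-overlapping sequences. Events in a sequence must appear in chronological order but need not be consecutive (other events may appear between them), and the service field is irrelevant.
3

To count sequences:

1. Look for pattern: START → CONNECT → STOP
2. Greedily scan the log in chronological order, matching each sequence element in turn (ignoring service)
3. Each time the full pattern completes, increment the count and restart matching from the next event
4. Complete non-overlapping sequences found: 3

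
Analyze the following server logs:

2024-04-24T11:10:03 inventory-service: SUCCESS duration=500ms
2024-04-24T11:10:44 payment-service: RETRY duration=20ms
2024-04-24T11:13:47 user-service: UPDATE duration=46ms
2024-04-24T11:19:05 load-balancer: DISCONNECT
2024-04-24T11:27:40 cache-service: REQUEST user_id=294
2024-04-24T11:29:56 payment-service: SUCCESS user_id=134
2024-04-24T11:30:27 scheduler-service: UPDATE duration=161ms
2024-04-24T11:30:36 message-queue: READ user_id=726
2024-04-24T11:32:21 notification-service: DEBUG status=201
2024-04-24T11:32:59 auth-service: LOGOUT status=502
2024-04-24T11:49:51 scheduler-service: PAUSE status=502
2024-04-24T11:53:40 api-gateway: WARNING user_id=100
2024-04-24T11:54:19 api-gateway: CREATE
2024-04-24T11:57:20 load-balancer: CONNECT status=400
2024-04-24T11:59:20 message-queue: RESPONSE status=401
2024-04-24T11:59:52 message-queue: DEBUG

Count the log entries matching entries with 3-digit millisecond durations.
2

To find matching entries:

1. Pattern to match: entries with 3-digit millisecond durations
2. Scan each log entry for the pattern
3. Count matches: 2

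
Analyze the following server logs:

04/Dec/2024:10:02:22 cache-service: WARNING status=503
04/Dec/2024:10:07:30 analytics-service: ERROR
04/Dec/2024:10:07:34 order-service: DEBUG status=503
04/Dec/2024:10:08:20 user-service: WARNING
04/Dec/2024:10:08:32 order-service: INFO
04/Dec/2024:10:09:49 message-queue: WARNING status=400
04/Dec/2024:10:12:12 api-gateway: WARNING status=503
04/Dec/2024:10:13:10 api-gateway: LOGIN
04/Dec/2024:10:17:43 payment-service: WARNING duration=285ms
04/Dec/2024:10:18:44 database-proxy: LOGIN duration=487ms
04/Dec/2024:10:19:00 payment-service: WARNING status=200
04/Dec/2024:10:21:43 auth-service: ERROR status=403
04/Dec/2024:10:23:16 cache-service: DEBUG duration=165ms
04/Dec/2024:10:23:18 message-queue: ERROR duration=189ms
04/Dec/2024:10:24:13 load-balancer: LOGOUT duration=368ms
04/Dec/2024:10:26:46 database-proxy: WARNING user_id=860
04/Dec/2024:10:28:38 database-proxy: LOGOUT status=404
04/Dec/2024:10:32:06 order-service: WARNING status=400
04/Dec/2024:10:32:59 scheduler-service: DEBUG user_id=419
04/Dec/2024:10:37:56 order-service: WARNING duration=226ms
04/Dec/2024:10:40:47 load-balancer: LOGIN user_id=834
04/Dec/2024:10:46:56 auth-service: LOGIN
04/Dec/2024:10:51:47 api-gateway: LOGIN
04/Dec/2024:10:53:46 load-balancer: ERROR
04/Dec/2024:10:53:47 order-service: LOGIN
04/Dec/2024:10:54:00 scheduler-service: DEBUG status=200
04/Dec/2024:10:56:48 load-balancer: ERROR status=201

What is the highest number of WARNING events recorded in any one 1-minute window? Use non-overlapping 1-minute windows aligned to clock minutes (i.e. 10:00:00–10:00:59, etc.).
1

To find the burst window:

1. Divide the log period into non-overlapping 1-minute windows starting at 10:00
2. Count WARNING events in each window
3. Find the window with maximum count
4. Maximum events in a window: 1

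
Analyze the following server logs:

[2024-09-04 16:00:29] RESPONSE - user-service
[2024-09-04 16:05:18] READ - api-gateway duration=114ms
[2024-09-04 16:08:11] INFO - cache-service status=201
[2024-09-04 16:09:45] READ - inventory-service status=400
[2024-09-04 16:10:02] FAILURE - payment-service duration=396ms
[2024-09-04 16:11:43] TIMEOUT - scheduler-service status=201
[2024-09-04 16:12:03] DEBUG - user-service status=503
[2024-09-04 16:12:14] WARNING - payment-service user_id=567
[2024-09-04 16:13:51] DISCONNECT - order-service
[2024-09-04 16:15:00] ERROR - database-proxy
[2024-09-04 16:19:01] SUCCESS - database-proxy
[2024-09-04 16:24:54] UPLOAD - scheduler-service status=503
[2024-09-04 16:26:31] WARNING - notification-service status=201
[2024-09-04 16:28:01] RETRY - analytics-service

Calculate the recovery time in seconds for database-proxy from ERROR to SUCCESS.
241

To calculate recovery time:

1. Find ERROR event for database-proxy: 2024-09-04 16:15:00
2. Find next SUCCESS event for database-proxy: 2024-09-04 16:19:01
3. Recovery time: 2024-09-04 16:19:01 - 2024-09-04 16:15:00 = 241 seconds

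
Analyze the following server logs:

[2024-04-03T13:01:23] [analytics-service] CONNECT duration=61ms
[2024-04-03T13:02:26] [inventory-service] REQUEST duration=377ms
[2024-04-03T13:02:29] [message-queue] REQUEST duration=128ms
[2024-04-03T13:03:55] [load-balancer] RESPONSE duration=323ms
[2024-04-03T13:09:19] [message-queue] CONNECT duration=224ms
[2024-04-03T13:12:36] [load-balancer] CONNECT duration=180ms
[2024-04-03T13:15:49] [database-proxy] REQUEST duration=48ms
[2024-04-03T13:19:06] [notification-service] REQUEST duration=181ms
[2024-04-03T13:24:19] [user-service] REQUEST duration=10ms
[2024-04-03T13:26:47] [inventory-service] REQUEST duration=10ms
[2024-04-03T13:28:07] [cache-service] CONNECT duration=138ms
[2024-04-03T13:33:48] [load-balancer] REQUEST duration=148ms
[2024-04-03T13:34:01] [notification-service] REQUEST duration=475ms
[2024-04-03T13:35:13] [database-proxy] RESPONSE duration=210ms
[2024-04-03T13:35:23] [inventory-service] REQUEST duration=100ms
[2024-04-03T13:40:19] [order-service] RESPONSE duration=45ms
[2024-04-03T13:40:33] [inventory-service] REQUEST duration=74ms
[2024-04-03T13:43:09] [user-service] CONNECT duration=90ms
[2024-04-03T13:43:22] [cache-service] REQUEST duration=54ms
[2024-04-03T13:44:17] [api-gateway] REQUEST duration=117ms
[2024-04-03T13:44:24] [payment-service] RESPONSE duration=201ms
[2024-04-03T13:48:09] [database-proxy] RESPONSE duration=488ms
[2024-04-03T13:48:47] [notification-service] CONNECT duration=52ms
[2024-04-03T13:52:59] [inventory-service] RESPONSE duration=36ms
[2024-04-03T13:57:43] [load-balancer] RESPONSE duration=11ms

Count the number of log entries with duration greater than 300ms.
4

To count timeouts:

1. Threshold: 300ms
2. Extract duration from each log entry
3. Count entries where duration > 300
4. Timeout count: 4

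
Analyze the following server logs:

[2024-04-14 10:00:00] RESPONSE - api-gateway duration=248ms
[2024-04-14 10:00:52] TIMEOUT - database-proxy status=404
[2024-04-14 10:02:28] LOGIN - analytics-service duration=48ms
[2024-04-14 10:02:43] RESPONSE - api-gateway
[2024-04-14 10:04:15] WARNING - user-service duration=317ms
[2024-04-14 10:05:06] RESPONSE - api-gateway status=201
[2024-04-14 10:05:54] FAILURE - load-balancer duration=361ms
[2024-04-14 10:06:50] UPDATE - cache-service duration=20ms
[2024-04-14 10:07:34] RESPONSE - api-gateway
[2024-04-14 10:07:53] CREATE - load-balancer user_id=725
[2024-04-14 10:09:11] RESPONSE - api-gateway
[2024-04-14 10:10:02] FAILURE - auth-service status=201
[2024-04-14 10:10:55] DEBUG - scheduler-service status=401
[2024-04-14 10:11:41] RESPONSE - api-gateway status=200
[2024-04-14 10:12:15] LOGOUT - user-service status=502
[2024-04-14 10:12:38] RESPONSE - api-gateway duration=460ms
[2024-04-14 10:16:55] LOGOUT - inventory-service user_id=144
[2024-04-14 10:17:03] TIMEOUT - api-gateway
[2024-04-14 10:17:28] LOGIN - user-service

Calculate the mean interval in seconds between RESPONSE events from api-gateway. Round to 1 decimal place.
126.3

To calculate average interval:

1. Find all RESPONSE events for api-gateway in order
2. Calculate time gaps between consecutive events
3. Compute mean of gaps: 758 / 6 = 126.3 seconds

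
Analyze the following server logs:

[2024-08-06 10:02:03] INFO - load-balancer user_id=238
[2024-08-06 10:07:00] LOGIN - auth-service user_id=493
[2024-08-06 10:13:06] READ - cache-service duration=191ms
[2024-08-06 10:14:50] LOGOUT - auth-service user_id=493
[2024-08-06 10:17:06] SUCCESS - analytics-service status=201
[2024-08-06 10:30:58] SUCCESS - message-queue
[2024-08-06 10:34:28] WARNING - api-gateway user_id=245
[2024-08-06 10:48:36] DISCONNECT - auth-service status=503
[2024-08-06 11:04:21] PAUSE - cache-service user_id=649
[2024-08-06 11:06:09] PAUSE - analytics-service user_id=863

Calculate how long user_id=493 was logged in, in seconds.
470

To calculate session duration:

1. Find LOGIN event for user_id=493: 2024-08-06 10:07:00
2. Find LOGOUT event for user_id=493: 2024-08-06 10:14:50
3. Session duration: 2024-08-06 10:14:50 - 2024-08-06 10:07:00 = 470 seconds (7 minutes)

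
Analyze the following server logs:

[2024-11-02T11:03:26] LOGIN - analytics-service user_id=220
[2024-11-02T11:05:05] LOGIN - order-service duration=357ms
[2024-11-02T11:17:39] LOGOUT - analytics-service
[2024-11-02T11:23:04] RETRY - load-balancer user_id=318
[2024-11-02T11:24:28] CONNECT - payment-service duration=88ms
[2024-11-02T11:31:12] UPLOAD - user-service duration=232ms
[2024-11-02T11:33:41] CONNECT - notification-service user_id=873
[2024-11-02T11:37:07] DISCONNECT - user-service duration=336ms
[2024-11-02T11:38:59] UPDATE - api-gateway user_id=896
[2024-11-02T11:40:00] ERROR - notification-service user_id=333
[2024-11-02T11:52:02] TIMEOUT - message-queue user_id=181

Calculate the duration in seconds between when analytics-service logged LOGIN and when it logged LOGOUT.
853

To find the time between events:

1. Locate the first LOGIN event for analytics-service: 2024-11-02T11:03:26
2. Locate the first LOGOUT event for analytics-service: 2024-11-02T11:17:39
3. Calculate the difference: 2024-11-02T11:17:39 - 2024-11-02T11:03:26 = 853 seconds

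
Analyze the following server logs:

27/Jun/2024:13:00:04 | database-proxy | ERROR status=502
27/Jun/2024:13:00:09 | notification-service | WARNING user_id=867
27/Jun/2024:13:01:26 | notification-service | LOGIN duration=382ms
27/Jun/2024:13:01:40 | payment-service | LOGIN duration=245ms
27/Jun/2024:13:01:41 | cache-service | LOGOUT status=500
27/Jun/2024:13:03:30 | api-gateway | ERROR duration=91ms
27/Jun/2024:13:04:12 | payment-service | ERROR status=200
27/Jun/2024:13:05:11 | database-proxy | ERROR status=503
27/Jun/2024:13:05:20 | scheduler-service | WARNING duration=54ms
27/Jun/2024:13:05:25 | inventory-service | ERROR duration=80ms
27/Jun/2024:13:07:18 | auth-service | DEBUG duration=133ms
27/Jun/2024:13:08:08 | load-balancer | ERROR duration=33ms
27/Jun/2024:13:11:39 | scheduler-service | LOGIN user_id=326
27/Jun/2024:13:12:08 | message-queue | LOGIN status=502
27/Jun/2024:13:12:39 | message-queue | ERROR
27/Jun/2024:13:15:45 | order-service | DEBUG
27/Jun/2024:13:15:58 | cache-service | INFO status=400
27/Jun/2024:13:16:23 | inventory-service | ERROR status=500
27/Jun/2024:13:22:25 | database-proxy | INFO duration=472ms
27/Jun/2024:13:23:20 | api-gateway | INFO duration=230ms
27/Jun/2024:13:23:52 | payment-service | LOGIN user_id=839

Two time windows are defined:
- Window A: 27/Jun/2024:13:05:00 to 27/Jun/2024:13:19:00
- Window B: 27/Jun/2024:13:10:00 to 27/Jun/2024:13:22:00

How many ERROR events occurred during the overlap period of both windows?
2

To find overlap events:

1. Window A: 27/Jun/2024:13:05:00 to 27/Jun/2024:13:19:00
2. Window B: 27/Jun/2024:13:10:00 to 27/Jun/2024:13:22:00
3. Overlap period: 27/Jun/2024:13:10:00 to 27/Jun/2024:13:19:00
4. Count ERROR events in overlap: 2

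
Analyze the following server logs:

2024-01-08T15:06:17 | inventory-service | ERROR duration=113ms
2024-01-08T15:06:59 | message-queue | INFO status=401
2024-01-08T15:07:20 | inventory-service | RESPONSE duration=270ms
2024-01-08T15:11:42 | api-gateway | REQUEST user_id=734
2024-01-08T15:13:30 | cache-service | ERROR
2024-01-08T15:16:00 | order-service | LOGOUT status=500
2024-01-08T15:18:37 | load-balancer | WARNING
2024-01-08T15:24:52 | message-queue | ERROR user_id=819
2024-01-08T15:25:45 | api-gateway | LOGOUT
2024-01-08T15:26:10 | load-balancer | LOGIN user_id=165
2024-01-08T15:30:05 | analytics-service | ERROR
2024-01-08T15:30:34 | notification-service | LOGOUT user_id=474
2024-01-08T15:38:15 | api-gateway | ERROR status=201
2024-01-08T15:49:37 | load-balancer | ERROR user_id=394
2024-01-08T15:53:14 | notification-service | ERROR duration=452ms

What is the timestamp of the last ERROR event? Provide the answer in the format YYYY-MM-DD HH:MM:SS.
2024-01-08 15:53:14

To find the last event:

1. Filter for all ERROR events
2. Sort by timestamp
3. Select the last one
4. Timestamp: 2024-01-08 15:53:14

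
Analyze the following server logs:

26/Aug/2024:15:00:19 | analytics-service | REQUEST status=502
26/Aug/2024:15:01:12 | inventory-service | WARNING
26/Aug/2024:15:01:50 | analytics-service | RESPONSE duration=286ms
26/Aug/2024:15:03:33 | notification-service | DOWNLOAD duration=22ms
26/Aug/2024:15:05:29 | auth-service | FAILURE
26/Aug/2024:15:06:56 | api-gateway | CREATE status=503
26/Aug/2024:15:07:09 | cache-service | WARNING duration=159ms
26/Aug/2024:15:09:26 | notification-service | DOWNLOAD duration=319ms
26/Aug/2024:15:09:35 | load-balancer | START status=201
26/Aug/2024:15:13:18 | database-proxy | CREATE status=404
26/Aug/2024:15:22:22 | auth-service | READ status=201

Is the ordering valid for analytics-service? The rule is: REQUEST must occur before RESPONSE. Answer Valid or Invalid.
Valid

To validate ordering:

1. Required order: REQUEST → RESPONSE
2. Rule: REQUEST must occur before RESPONSE
3. Check actual order of events for analytics-service
4. Result: Valid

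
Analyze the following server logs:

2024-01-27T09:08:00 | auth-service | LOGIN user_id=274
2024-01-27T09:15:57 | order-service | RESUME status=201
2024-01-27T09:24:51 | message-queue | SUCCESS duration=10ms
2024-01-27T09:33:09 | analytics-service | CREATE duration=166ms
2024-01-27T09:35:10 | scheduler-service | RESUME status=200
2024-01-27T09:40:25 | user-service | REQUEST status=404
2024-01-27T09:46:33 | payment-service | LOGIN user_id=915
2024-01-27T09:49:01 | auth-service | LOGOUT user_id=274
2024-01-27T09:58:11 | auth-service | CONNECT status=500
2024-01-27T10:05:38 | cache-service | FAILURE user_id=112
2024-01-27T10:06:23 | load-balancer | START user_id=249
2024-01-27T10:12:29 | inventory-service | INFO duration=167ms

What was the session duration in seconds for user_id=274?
2461

To calculate session duration:

1. Find LOGIN event for user_id=274: 2024-01-27T09:08:00
2. Find LOGOUT event for user_id=274: 2024-01-27T09:49:01
3. Session duration: 2024-01-27T09:49:01 - 2024-01-27T09:08:00 = 2461 seconds (41 minutes)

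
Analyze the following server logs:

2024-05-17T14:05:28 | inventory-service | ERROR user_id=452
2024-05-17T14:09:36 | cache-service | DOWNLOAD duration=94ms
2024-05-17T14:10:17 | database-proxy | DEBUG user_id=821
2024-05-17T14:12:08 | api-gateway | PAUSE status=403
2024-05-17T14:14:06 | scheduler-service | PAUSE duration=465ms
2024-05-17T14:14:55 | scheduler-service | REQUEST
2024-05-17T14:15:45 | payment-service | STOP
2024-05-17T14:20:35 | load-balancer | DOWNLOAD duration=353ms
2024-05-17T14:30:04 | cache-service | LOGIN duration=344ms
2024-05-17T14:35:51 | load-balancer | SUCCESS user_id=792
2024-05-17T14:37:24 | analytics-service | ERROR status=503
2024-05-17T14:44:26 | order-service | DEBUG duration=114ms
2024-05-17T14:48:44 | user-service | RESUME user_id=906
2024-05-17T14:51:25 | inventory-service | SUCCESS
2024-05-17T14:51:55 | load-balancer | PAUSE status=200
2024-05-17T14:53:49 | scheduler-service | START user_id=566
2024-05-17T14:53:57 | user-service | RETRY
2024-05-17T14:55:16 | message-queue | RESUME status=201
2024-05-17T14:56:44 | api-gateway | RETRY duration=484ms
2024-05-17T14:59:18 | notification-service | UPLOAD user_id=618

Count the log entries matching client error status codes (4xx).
1

To find matching entries:

1. Pattern to match: client error status codes (4xx)
2. Scan each log entry for the pattern
3. Count matches: 1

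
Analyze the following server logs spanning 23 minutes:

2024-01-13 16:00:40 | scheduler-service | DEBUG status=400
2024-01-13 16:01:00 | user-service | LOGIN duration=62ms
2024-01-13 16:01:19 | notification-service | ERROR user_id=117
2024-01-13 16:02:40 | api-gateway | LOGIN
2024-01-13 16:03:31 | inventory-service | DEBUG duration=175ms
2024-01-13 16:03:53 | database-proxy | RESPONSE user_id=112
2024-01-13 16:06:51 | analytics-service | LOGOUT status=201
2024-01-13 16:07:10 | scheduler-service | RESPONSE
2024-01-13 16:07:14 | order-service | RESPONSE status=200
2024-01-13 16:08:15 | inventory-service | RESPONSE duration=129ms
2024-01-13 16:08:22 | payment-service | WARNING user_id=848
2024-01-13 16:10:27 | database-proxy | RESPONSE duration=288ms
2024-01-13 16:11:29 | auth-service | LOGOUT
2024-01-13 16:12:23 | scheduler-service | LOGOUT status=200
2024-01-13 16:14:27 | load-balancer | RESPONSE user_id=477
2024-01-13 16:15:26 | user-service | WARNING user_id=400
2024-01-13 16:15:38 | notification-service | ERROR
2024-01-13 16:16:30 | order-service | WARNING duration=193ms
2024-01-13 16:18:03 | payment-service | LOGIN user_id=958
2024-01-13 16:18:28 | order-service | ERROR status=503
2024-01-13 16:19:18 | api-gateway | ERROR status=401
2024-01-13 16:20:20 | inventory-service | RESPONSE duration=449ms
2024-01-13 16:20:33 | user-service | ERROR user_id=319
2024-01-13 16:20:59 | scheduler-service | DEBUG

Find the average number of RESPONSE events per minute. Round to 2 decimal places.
0.3

To calculate the rate:

1. Count total RESPONSE events: 7
2. Total time period: 23 minutes
3. Rate = 7 / 23 = 0.3 events per minute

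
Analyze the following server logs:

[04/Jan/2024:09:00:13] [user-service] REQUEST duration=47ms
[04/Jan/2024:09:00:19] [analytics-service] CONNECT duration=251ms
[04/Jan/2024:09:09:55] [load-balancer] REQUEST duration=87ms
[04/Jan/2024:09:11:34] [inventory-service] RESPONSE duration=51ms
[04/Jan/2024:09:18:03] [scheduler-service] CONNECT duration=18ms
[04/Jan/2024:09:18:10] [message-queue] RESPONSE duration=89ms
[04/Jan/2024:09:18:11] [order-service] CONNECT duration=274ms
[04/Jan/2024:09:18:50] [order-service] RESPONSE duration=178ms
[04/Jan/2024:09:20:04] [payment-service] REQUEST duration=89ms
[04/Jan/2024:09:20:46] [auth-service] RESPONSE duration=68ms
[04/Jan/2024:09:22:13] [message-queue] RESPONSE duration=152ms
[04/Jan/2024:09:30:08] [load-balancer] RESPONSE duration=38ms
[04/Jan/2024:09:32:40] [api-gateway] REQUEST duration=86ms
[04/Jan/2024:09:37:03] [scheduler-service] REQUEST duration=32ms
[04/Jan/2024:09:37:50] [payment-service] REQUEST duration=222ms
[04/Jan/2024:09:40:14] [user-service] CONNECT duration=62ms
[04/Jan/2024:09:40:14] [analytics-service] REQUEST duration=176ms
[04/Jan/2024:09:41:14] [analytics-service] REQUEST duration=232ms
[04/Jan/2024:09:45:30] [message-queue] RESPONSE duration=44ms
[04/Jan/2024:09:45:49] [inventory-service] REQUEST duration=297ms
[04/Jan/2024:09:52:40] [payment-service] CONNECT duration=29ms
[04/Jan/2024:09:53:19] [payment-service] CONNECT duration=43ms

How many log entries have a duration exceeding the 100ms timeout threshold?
8

To count timeouts:

1. Threshold: 100ms
2. Extract duration from each log entry
3. Count entries where duration > 100
4. Timeout count: 8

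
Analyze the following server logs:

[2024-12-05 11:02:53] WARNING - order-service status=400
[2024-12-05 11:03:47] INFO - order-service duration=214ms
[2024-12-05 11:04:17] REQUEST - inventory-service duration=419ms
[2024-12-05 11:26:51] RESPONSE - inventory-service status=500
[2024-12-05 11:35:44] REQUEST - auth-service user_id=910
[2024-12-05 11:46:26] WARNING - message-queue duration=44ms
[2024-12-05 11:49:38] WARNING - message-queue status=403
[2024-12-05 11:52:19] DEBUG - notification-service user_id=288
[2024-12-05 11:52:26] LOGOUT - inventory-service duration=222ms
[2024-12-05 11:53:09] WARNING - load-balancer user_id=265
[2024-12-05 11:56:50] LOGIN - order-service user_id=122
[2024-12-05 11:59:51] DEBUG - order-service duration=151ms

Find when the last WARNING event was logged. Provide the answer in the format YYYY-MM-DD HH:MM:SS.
2024-12-05 11:53:09

To find the last event:

1. Filter for all WARNING events
2. Sort by timestamp
3. Select the last one
4. Timestamp: 2024-12-05 11:53:09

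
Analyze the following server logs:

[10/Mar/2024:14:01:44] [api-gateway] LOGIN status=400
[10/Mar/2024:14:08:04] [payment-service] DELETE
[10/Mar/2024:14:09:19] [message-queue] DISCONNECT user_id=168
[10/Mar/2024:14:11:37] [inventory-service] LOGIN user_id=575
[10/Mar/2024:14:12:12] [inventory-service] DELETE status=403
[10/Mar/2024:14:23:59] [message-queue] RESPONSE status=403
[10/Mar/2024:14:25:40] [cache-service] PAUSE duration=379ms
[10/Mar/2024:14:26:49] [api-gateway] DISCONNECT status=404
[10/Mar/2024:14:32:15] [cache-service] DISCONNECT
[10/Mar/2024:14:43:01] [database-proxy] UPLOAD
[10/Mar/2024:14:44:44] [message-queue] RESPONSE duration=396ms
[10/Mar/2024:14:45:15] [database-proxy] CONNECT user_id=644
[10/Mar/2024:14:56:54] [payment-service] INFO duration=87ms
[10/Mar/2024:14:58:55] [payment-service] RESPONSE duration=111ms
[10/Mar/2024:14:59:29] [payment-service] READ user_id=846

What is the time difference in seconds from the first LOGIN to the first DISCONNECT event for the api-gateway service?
1505

To find the time between events:

1. Locate the first LOGIN event for api-gateway: 10/Mar/2024:14:01:44
2. Locate the first DISCONNECT event for api-gateway: 10/Mar/2024:14:26:49
3. Calculate the difference: 10/Mar/2024:14:26:49 - 10/Mar/2024:14:01:44 = 1505 seconds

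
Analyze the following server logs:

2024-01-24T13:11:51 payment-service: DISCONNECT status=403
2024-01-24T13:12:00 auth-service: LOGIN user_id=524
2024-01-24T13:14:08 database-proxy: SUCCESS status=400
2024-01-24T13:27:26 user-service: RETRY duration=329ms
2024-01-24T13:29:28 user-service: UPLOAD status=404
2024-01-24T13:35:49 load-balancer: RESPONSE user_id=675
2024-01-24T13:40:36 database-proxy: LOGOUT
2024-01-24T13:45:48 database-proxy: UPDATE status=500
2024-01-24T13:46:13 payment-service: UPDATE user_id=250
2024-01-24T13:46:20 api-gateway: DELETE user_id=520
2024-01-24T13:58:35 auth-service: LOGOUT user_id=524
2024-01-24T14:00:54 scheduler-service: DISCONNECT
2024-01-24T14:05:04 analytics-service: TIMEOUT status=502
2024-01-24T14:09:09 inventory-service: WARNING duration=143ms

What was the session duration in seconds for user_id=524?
2795

To calculate session duration:

1. Find LOGIN event for user_id=524: 2024-01-24T13:12:00
2. Find LOGOUT event for user_id=524: 2024-01-24T13:58:35
3. Session duration: 2024-01-24T13:58:35 - 2024-01-24T13:12:00 = 2795 seconds (46 minutes)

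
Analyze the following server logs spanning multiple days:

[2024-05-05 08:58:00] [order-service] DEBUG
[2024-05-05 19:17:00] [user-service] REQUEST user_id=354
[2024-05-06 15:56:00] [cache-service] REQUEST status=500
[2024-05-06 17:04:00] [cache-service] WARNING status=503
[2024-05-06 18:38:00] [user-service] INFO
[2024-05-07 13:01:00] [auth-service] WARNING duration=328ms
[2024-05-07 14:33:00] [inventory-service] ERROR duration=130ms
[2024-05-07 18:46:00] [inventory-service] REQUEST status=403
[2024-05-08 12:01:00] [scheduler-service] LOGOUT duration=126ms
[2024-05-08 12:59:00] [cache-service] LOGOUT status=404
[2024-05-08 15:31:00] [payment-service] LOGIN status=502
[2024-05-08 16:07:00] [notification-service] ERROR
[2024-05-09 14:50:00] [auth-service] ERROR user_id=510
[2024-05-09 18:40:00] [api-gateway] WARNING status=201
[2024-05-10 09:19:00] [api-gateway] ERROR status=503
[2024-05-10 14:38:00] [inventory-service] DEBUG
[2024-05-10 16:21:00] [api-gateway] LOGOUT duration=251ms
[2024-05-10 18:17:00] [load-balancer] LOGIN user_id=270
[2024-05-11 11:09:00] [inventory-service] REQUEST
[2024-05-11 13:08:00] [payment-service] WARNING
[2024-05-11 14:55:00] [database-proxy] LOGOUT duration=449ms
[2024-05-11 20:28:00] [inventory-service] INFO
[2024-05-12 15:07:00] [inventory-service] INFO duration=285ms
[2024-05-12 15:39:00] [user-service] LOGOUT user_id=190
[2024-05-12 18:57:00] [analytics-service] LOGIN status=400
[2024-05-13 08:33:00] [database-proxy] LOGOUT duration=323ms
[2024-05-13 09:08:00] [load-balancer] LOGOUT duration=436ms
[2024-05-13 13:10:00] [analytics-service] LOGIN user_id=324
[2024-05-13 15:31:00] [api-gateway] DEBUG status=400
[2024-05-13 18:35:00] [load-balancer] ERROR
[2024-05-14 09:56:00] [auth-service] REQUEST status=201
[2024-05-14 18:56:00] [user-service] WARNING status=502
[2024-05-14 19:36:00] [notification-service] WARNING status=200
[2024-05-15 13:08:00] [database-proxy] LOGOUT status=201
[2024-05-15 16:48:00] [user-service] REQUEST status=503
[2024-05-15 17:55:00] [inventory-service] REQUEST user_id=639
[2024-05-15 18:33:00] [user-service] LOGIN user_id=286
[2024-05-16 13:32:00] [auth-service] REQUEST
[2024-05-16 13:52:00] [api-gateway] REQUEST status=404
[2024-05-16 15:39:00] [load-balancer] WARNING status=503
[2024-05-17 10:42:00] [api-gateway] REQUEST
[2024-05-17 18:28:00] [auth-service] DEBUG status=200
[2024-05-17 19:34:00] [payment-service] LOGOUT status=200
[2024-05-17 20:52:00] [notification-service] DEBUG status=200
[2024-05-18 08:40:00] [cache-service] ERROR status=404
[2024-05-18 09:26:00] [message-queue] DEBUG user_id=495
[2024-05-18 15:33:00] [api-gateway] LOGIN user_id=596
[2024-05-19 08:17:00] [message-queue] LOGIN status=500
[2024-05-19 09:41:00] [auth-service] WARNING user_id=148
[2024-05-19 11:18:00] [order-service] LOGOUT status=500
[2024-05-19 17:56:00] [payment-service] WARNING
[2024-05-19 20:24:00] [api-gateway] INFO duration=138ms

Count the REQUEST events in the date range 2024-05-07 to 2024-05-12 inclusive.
2

To filter by date range:

1. Date range: 2024-05-07 through 2024-05-12, both dates inclusive
2. Filter for REQUEST events whose date falls in this range
3. Count matching events: 2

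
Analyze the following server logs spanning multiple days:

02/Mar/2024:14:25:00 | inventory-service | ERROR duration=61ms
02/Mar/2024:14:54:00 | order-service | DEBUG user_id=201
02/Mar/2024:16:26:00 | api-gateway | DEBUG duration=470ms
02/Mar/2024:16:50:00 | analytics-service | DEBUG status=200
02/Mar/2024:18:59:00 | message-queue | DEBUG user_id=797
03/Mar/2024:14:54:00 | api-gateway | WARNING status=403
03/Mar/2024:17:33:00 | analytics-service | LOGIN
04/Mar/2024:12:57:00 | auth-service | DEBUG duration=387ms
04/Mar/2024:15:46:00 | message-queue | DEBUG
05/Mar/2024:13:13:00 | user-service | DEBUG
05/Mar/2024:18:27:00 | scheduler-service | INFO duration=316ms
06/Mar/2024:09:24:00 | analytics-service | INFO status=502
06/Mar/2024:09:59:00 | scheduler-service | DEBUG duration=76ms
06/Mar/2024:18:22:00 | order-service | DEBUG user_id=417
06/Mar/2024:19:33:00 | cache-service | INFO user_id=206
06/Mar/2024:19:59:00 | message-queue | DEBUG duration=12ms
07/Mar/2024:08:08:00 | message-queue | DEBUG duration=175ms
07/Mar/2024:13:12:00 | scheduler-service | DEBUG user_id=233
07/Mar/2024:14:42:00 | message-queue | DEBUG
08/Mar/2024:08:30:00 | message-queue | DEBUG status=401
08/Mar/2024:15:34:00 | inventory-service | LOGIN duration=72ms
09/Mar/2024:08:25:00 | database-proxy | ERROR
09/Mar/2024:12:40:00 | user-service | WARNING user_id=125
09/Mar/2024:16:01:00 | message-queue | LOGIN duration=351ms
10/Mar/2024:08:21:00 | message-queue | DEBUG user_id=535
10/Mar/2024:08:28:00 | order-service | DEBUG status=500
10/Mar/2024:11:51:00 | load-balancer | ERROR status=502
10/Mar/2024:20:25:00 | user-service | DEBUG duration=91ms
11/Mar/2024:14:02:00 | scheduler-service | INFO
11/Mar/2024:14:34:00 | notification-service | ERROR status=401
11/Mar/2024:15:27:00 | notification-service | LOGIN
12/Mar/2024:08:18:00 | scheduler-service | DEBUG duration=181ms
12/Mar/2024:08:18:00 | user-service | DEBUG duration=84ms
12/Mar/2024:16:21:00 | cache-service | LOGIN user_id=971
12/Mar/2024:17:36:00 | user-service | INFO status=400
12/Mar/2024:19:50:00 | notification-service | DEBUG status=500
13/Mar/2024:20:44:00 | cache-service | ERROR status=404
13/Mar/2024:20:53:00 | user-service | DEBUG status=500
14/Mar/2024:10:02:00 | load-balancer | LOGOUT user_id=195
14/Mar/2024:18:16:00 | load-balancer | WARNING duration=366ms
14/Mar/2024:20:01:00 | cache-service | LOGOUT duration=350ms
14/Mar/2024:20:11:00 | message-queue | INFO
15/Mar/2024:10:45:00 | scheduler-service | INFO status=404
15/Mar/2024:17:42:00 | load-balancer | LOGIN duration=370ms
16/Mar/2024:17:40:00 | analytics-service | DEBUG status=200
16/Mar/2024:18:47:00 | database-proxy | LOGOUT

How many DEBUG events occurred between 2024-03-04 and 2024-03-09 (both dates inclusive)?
10

To filter by date range:

1. Date range: 2024-03-04 through 2024-03-09, both dates inclusive
2. Filter for DEBUG events whose date falls in this range
3. Count matching events: 10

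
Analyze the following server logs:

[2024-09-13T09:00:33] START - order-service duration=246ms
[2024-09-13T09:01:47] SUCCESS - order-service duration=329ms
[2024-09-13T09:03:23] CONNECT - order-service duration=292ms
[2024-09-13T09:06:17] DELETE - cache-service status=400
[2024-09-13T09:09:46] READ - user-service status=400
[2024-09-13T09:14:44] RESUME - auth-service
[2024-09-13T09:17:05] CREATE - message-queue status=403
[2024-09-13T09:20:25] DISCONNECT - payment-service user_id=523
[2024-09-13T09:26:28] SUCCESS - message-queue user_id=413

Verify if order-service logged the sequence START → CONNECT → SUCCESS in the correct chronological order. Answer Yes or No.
No

To verify sequence order:

1. Find all events in sequence START → CONNECT → SUCCESS for order-service
2. Extract their timestamps
3. Check if timestamps are in ascending order
4. Result: No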